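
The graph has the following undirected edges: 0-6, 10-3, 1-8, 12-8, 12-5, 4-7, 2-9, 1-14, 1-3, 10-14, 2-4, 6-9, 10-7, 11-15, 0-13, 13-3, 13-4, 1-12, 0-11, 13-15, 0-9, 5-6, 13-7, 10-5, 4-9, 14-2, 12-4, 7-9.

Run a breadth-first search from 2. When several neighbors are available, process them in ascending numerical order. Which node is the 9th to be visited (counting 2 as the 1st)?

Visit 2; enqueue 4, 9, 14 → queue [4, 9, 14]
Visit 4; enqueue 7, 12, 13 → queue [9, 14, 7, 12, 13]
Visit 9; enqueue 0, 6 → queue [14, 7, 12, 13, 0, 6]
Visit 14; enqueue 1, 10 → queue [7, 12, 13, 0, 6, 1, 10]
Visit 7 → queue [12, 13, 0, 6, 1, 10]
Visit 12; enqueue 5, 8 → queue [13, 0, 6, 1, 10, 5, 8]
Visit 13; enqueue 3, 15 → queue [0, 6, 1, 10, 5, 8, 3, 15]
Visit 0; enqueue 11 → queue [6, 1, 10, 5, 8, 3, 15, 11]
Visit 6 → queue [1, 10, 5, 8, 3, 15, 11]
Visit 1 → queue [10, 5, 8, 3, 15, 11]
Visit 10 → queue [5, 8, 3, 15, 11]
Visit 5 → queue [8, 3, 15, 11]
Visit 8 → queue [3, 15, 11]
Visit 3 → queue [15, 11]
Visit 15 → queue [11]
Visit 11 → queue []

Visit order: 2, 4, 9, 14, 7, 12, 13, 0, 6, 1, 10, 5, 8, 3, 15, 11

6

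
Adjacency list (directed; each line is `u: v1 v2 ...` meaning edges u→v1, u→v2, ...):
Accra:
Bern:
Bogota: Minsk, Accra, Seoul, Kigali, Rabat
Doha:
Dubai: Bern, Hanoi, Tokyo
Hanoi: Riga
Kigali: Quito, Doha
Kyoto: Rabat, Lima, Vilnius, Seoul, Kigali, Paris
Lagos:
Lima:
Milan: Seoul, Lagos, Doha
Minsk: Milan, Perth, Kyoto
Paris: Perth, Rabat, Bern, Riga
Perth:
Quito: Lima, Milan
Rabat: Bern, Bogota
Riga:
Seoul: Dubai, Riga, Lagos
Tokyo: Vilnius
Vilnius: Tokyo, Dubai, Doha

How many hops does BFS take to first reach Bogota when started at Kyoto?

2

Level 0: Kyoto
Level 1: Kigali, Lima, Paris, Rabat, Seoul, Vilnius
Level 2: Bern, Bogota, Doha, Dubai, Lagos, Perth, Quito, Riga, Tokyo
Level 3: Accra, Hanoi, Milan, Minsk
Bogota first appears at level 2.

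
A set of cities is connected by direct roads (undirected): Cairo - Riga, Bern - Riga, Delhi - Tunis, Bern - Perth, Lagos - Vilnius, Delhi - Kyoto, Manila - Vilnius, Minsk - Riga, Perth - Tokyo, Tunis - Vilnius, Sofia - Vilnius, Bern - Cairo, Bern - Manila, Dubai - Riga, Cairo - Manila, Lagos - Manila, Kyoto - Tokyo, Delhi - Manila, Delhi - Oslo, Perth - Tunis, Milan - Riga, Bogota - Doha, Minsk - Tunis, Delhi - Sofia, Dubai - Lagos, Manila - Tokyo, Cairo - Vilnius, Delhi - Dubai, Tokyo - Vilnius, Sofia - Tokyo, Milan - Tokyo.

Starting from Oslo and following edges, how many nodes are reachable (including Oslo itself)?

16

BFS from Oslo visits: Oslo, Delhi, Tunis, Sofia, Manila, Kyoto, Dubai, Vilnius, Perth, Minsk, Tokyo, Lagos, Cairo, Bern, Riga, Milan
Reachable nodes: 16 of 18 total.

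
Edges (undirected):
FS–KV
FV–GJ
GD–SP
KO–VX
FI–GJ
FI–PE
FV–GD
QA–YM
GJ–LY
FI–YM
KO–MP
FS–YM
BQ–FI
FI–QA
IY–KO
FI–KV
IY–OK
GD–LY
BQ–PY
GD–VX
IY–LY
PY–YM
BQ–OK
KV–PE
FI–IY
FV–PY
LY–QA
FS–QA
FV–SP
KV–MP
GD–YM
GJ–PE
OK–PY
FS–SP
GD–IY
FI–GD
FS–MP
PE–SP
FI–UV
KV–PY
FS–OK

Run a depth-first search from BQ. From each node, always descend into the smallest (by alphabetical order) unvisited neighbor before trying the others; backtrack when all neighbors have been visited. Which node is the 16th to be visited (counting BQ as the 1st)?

Visit BQ
BQ → FI
FI → GD
GD → FV
FV → GJ
GJ → LY
LY → IY
IY → KO
KO → MP
MP → FS
FS → KV
KV → PE
PE → SP
KV → PY
PY → OK
PY → YM
YM → QA
KO → VX
FI → UV

Visit order: BQ, FI, GD, FV, GJ, LY, IY, KO, MP, FS, KV, PE, SP, PY, OK, YM, QA, VX, UV

YM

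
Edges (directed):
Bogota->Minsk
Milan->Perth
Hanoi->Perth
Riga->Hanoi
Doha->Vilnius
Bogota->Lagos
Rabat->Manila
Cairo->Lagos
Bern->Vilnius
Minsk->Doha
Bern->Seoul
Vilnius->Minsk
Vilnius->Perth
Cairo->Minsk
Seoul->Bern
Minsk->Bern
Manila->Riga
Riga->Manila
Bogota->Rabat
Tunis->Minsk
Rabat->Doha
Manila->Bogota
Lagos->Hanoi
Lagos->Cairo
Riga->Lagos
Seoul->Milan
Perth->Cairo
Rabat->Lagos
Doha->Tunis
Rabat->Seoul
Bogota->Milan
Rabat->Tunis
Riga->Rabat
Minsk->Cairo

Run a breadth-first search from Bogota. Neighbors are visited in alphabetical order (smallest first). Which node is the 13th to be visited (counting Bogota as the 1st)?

Tunis

Visit Bogota; enqueue Lagos, Milan, Minsk, Rabat → queue [Lagos, Milan, Minsk, Rabat]
Visit Lagos; enqueue Cairo, Hanoi → queue [Milan, Minsk, Rabat, Cairo, Hanoi]
Visit Milan; enqueue Perth → queue [Minsk, Rabat, Cairo, Hanoi, Perth]
Visit Minsk; enqueue Bern, Doha → queue [Rabat, Cairo, Hanoi, Perth, Bern, Doha]
Visit Rabat; enqueue Manila, Seoul, Tunis → queue [Cairo, Hanoi, Perth, Bern, Doha, Manila, Seoul, Tunis]
Visit Cairo → queue [Hanoi, Perth, Bern, Doha, Manila, Seoul, Tunis]
Visit Hanoi → queue [Perth, Bern, Doha, Manila, Seoul, Tunis]
Visit Perth → queue [Bern, Doha, Manila, Seoul, Tunis]
Visit Bern; enqueue Vilnius → queue [Doha, Manila, Seoul, Tunis, Vilnius]
Visit Doha → queue [Manila, Seoul, Tunis, Vilnius]
Visit Manila; enqueue Riga → queue [Seoul, Tunis, Vilnius, Riga]
Visit Seoul → queue [Tunis, Vilnius, Riga]
Visit Tunis → queue [Vilnius, Riga]
Visit Vilnius → queue [Riga]
Visit Riga → queue []

Visit order: Bogota, Lagos, Milan, Minsk, Rabat, Cairo, Hanoi, Perth, Bern, Doha, Manila, Seoul, Tunis, Vilnius, Riga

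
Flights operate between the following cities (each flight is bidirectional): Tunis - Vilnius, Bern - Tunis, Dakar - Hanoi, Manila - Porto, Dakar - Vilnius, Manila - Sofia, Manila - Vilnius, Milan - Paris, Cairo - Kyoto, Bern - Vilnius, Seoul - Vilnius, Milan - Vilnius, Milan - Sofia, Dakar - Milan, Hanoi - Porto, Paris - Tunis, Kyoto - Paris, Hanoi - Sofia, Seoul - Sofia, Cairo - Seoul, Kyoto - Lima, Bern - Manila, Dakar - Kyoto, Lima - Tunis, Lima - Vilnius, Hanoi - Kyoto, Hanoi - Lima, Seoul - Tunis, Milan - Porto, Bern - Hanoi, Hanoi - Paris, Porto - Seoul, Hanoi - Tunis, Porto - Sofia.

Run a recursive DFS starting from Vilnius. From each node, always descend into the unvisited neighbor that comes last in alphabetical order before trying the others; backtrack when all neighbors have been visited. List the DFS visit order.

Visit Vilnius
Vilnius → Tunis
Tunis → Seoul
Seoul → Sofia
Sofia → Porto
Porto → Milan
Milan → Paris
Paris → Kyoto
Kyoto → Lima
Lima → Hanoi
Hanoi → Dakar
Hanoi → Bern
Bern → Manila
Kyoto → Cairo

Vilnius, Tunis, Seoul, Sofia, Porto, Milan, Paris, Kyoto, Lima, Hanoi, Dakar, Bern, Manila, Cairo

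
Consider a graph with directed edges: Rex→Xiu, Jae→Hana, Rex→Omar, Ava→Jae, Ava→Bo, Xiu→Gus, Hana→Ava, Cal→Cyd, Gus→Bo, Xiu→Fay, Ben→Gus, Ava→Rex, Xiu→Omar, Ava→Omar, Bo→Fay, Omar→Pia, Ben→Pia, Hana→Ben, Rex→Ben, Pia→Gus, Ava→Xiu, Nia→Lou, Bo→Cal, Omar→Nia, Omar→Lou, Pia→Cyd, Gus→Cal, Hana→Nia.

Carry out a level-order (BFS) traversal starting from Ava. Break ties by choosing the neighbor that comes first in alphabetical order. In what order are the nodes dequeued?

Visit Ava; enqueue Bo, Jae, Omar, Rex, Xiu → queue [Bo, Jae, Omar, Rex, Xiu]
Visit Bo; enqueue Cal, Fay → queue [Jae, Omar, Rex, Xiu, Cal, Fay]
Visit Jae; enqueue Hana → queue [Omar, Rex, Xiu, Cal, Fay, Hana]
Visit Omar; enqueue Lou, Nia, Pia → queue [Rex, Xiu, Cal, Fay, Hana, Lou, Nia, Pia]
Visit Rex; enqueue Ben → queue [Xiu, Cal, Fay, Hana, Lou, Nia, Pia, Ben]
Visit Xiu; enqueue Gus → queue [Cal, Fay, Hana, Lou, Nia, Pia, Ben, Gus]
Visit Cal; enqueue Cyd → queue [Fay, Hana, Lou, Nia, Pia, Ben, Gus, Cyd]
Visit Fay → queue [Hana, Lou, Nia, Pia, Ben, Gus, Cyd]
Visit Hana → queue [Lou, Nia, Pia, Ben, Gus, Cyd]
Visit Lou → queue [Nia, Pia, Ben, Gus, Cyd]
Visit Nia → queue [Pia, Ben, Gus, Cyd]
Visit Pia → queue [Ben, Gus, Cyd]
Visit Ben → queue [Gus, Cyd]
Visit Gus → queue [Cyd]
Visit Cyd → queue []

Ava -> Bo -> Jae -> Omar -> Rex -> Xiu -> Cal -> Fay -> Hana -> Lou -> Nia -> Pia -> Ben -> Gus -> Cyd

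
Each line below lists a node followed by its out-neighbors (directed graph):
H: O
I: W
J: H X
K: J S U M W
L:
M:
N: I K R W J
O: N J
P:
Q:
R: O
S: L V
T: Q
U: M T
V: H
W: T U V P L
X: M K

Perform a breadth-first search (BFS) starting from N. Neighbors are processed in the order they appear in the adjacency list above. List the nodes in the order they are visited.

Visit N; enqueue I, K, R, W, J → queue [I, K, R, W, J]
Visit I → queue [K, R, W, J]
Visit K; enqueue S, U, M → queue [R, W, J, S, U, M]
Visit R; enqueue O → queue [W, J, S, U, M, O]
Visit W; enqueue T, V, P, L → queue [J, S, U, M, O, T, V, P, L]
Visit J; enqueue H, X → queue [S, U, M, O, T, V, P, L, H, X]
Visit S → queue [U, M, O, T, V, P, L, H, X]
Visit U → queue [M, O, T, V, P, L, H, X]
Visit M → queue [O, T, V, P, L, H, X]
Visit O → queue [T, V, P, L, H, X]
Visit T; enqueue Q → queue [V, P, L, H, X, Q]
Visit V → queue [P, L, H, X, Q]
Visit P → queue [L, H, X, Q]
Visit L → queue [H, X, Q]
Visit H → queue [X, Q]
Visit X → queue [Q]
Visit Q → queue []

N, I, K, R, W, J, S, U, M, O, T, V, P, L, H, X, Q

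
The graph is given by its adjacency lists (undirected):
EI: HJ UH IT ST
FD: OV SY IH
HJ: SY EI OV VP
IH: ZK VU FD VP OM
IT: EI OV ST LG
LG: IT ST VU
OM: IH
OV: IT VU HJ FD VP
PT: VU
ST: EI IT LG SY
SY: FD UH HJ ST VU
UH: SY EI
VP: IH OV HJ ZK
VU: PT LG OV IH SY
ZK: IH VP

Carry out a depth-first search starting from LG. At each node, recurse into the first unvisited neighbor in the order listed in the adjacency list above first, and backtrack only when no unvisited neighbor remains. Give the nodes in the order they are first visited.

Visit LG
LG → IT
IT → EI
EI → HJ
HJ → SY
SY → FD
FD → OV
OV → VU
VU → PT
VU → IH
IH → ZK
ZK → VP
IH → OM
SY → UH
SY → ST

LG → IT → EI → HJ → SY → FD → OV → VU → PT → IH → ZK → VP → OM → UH → ST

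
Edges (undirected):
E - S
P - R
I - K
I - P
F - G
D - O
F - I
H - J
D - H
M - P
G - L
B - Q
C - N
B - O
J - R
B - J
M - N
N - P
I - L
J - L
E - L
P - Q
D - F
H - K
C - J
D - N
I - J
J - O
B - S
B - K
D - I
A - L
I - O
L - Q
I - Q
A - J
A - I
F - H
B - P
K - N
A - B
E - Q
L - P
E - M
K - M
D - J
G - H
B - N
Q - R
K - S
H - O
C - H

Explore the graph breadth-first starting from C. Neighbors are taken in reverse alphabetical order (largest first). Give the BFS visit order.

C -> N -> J -> H -> P -> M -> K -> D -> B -> R -> O -> L -> I -> A -> G -> F -> Q -> E -> S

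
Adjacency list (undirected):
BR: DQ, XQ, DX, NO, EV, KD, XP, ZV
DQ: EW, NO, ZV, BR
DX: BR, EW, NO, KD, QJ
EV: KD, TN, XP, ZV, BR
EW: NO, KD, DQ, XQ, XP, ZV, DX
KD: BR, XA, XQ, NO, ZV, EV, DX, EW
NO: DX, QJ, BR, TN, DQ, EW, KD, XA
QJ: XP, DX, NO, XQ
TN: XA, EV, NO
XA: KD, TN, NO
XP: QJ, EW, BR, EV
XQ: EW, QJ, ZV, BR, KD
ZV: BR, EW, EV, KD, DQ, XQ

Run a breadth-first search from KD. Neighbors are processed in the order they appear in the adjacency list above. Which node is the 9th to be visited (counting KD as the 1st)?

EW

Visit KD; enqueue BR, XA, XQ, NO, ZV, EV, DX, EW → queue [BR, XA, XQ, NO, ZV, EV, DX, EW]
Visit BR; enqueue DQ, XP → queue [XA, XQ, NO, ZV, EV, DX, EW, DQ, XP]
Visit XA; enqueue TN → queue [XQ, NO, ZV, EV, DX, EW, DQ, XP, TN]
Visit XQ; enqueue QJ → queue [NO, ZV, EV, DX, EW, DQ, XP, TN, QJ]
Visit NO → queue [ZV, EV, DX, EW, DQ, XP, TN, QJ]
Visit ZV → queue [EV, DX, EW, DQ, XP, TN, QJ]
Visit EV → queue [DX, EW, DQ, XP, TN, QJ]
Visit DX → queue [EW, DQ, XP, TN, QJ]
Visit EW → queue [DQ, XP, TN, QJ]
Visit DQ → queue [XP, TN, QJ]
Visit XP → queue [TN, QJ]
Visit TN → queue [QJ]
Visit QJ → queue []

Visit order: KD, BR, XA, XQ, NO, ZV, EV, DX, EW, DQ, XP, TN, QJ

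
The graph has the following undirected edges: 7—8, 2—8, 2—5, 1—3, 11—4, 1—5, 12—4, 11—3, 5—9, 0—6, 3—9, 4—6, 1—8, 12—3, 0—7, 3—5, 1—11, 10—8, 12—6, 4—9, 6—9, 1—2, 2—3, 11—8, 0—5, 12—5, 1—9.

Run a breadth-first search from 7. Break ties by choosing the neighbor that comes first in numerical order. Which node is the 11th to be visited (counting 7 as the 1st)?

9

Visit 7; enqueue 0, 8 → queue [0, 8]
Visit 0; enqueue 5, 6 → queue [8, 5, 6]
Visit 8; enqueue 1, 2, 10, 11 → queue [5, 6, 1, 2, 10, 11]
Visit 5; enqueue 3, 9, 12 → queue [6, 1, 2, 10, 11, 3, 9, 12]
Visit 6; enqueue 4 → queue [1, 2, 10, 11, 3, 9, 12, 4]
Visit 1 → queue [2, 10, 11, 3, 9, 12, 4]
Visit 2 → queue [10, 11, 3, 9, 12, 4]
Visit 10 → queue [11, 3, 9, 12, 4]
Visit 11 → queue [3, 9, 12, 4]
Visit 3 → queue [9, 12, 4]
Visit 9 → queue [12, 4]
Visit 12 → queue [4]
Visit 4 → queue []

Visit order: 7, 0, 8, 5, 6, 1, 2, 10, 11, 3, 9, 12, 4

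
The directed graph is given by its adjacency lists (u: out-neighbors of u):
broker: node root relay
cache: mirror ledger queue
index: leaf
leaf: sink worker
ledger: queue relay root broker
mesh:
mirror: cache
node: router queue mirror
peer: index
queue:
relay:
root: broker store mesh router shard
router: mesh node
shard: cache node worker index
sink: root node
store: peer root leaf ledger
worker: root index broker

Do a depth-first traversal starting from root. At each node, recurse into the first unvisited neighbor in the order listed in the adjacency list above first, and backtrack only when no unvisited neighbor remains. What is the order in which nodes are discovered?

root → broker → node → router → mesh → queue → mirror → cache → ledger → relay → store → peer → index → leaf → sink → worker → shard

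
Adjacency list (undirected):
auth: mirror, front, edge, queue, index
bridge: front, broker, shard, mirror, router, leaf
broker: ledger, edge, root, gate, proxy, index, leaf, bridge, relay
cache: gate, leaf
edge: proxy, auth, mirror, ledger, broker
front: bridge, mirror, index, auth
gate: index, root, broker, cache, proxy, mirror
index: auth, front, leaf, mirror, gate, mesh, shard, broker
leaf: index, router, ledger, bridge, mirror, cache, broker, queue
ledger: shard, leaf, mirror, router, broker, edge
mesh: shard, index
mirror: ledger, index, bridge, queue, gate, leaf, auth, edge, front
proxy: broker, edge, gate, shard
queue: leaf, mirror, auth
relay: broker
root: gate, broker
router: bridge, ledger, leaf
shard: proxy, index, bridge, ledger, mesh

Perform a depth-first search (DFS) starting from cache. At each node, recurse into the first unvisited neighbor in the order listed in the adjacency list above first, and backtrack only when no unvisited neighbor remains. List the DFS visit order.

Visit cache
cache → gate
gate → index
index → auth
auth → mirror
mirror → ledger
ledger → shard
shard → proxy
proxy → broker
broker → edge
broker → root
broker → leaf
leaf → router
router → bridge
bridge → front
leaf → queue
broker → relay
shard → mesh

cache, gate, index, auth, mirror, ledger, shard, proxy, broker, edge, root, leaf, router, bridge, front, queue, relay, mesh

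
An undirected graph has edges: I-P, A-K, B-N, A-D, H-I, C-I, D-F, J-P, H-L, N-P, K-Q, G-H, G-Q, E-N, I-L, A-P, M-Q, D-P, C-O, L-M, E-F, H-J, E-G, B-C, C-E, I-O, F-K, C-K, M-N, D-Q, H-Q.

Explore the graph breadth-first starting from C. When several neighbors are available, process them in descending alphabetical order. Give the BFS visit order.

C, O, K, I, E, B, Q, F, A, P, L, H, N, G, M, D, J

Visit C; enqueue O, K, I, E, B → queue [O, K, I, E, B]
Visit O → queue [K, I, E, B]
Visit K; enqueue Q, F, A → queue [I, E, B, Q, F, A]
Visit I; enqueue P, L, H → queue [E, B, Q, F, A, P, L, H]
Visit E; enqueue N, G → queue [B, Q, F, A, P, L, H, N, G]
Visit B → queue [Q, F, A, P, L, H, N, G]
Visit Q; enqueue M, D → queue [F, A, P, L, H, N, G, M, D]
Visit F → queue [A, P, L, H, N, G, M, D]
Visit A → queue [P, L, H, N, G, M, D]
Visit P; enqueue J → queue [L, H, N, G, M, D, J]
Visit L → queue [H, N, G, M, D, J]
Visit H → queue [N, G, M, D, J]
Visit N → queue [G, M, D, J]
Visit G → queue [M, D, J]
Visit M → queue [D, J]
Visit D → queue [J]
Visit J → queue []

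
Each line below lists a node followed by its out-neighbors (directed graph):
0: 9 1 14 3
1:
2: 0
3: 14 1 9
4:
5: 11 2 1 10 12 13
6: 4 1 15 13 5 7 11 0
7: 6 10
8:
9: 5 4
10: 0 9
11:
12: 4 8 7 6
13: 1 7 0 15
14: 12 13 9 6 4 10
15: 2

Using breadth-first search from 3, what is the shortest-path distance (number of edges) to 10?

2

Level 0: 3
Level 1: 1, 9, 14
Level 2: 4, 5, 6, 10, 12, 13
Level 3: 0, 2, 7, 8, 11, 15
10 first appears at level 2.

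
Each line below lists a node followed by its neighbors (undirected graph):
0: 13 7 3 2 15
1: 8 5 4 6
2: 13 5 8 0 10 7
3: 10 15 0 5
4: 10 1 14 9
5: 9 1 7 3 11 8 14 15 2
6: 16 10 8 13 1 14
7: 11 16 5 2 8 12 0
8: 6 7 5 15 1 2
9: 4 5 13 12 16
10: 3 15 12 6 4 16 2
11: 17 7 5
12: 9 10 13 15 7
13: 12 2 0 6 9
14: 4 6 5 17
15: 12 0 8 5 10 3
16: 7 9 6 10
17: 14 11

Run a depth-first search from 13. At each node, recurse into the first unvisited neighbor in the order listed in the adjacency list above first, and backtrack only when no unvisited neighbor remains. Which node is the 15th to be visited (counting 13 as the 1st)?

8

Visit 13
13 → 12
12 → 9
9 → 4
4 → 10
10 → 3
3 → 15
15 → 0
0 → 7
7 → 11
11 → 17
17 → 14
14 → 6
6 → 16
6 → 8
8 → 5
5 → 1
5 → 2

Visit order: 13, 12, 9, 4, 10, 3, 15, 0, 7, 11, 17, 14, 6, 16, 8, 5, 1, 2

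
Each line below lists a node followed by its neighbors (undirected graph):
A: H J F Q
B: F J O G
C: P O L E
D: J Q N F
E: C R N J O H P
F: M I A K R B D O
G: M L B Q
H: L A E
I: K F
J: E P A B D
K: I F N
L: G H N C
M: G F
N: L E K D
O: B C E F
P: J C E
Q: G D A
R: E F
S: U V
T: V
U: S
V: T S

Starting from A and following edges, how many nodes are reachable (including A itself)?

18

BFS from A visits: A, H, J, F, Q, L, E, P, B, D, M, I, K, R, O, G, N, C
Reachable nodes: 18 of 22 total.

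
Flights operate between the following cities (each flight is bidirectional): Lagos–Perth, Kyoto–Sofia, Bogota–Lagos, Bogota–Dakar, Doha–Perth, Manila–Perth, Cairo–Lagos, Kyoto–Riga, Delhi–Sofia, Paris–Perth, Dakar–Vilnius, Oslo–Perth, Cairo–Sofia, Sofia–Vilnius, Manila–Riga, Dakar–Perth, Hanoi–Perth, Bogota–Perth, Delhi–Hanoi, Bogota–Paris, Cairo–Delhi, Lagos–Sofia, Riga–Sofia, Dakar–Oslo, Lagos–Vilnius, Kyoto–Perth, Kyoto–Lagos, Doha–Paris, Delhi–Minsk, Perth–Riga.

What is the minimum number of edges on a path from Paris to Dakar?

2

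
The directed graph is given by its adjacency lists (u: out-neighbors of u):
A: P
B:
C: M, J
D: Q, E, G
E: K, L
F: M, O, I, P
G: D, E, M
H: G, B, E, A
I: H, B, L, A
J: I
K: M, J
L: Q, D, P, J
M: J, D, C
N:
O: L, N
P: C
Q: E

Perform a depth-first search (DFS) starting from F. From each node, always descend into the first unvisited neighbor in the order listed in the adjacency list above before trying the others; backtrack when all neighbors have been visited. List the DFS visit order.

Visit F
F → M
M → J
J → I
I → H
H → G
G → D
D → Q
Q → E
E → K
E → L
L → P
P → C
H → B
H → A
F → O
O → N

F → M → J → I → H → G → D → Q → E → K → L → P → C → B → A → O → N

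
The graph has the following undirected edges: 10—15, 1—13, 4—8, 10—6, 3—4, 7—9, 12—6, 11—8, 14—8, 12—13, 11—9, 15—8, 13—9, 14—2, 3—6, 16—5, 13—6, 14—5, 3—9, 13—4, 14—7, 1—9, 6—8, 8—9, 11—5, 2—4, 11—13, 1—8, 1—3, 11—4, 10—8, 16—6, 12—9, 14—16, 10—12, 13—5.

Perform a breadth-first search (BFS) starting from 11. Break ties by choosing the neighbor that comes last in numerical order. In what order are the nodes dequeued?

11, 13, 9, 8, 5, 4, 12, 6, 1, 7, 3, 15, 14, 10, 16, 2

Visit 11; enqueue 13, 9, 8, 5, 4 → queue [13, 9, 8, 5, 4]
Visit 13; enqueue 12, 6, 1 → queue [9, 8, 5, 4, 12, 6, 1]
Visit 9; enqueue 7, 3 → queue [8, 5, 4, 12, 6, 1, 7, 3]
Visit 8; enqueue 15, 14, 10 → queue [5, 4, 12, 6, 1, 7, 3, 15, 14, 10]
Visit 5; enqueue 16 → queue [4, 12, 6, 1, 7, 3, 15, 14, 10, 16]
Visit 4; enqueue 2 → queue [12, 6, 1, 7, 3, 15, 14, 10, 16, 2]
Visit 12 → queue [6, 1, 7, 3, 15, 14, 10, 16, 2]
Visit 6 → queue [1, 7, 3, 15, 14, 10, 16, 2]
Visit 1 → queue [7, 3, 15, 14, 10, 16, 2]
Visit 7 → queue [3, 15, 14, 10, 16, 2]
Visit 3 → queue [15, 14, 10, 16, 2]
Visit 15 → queue [14, 10, 16, 2]
Visit 14 → queue [10, 16, 2]
Visit 10 → queue [16, 2]
Visit 16 → queue [2]
Visit 2 → queue []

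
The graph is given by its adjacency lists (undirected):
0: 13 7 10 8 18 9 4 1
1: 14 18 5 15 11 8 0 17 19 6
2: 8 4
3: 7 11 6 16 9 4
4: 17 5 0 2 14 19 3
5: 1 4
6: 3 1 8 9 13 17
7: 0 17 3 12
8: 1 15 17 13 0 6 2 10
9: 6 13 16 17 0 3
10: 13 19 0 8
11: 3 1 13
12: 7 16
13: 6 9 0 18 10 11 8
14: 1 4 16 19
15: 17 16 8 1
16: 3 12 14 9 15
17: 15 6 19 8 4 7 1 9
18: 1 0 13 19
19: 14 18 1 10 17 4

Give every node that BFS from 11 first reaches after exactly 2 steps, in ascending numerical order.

0, 4, 5, 6, 7, 8, 9, 10, 14, 15, 16, 17, 18, 19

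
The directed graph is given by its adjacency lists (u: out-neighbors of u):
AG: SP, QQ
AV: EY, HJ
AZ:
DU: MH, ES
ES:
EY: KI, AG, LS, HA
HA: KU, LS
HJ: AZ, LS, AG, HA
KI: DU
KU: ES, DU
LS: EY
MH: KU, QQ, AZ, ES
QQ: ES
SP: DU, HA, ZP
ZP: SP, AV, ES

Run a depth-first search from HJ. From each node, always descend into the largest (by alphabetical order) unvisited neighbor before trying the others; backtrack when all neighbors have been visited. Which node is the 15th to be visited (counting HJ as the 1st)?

Visit HJ
HJ → LS
LS → EY
EY → KI
KI → DU
DU → MH
MH → QQ
QQ → ES
MH → KU
MH → AZ
EY → HA
EY → AG
AG → SP
SP → ZP
ZP → AV

Visit order: HJ, LS, EY, KI, DU, MH, QQ, ES, KU, AZ, HA, AG, SP, ZP, AV

AV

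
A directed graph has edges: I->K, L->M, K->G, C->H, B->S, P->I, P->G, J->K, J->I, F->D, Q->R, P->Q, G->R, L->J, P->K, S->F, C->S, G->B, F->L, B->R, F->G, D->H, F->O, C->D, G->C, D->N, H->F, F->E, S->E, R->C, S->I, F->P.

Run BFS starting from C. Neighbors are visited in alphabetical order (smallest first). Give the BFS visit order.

Visit C; enqueue D, H, S → queue [D, H, S]
Visit D; enqueue N → queue [H, S, N]
Visit H; enqueue F → queue [S, N, F]
Visit S; enqueue E, I → queue [N, F, E, I]
Visit N → queue [F, E, I]
Visit F; enqueue G, L, O, P → queue [E, I, G, L, O, P]
Visit E → queue [I, G, L, O, P]
Visit I; enqueue K → queue [G, L, O, P, K]
Visit G; enqueue B, R → queue [L, O, P, K, B, R]
Visit L; enqueue J, M → queue [O, P, K, B, R, J, M]
Visit O → queue [P, K, B, R, J, M]
Visit P; enqueue Q → queue [K, B, R, J, M, Q]
Visit K → queue [B, R, J, M, Q]
Visit B → queue [R, J, M, Q]
Visit R → queue [J, M, Q]
Visit J → queue [M, Q]
Visit M → queue [Q]
Visit Q → queue []

C D H S N F E I G L O P K B R J M Q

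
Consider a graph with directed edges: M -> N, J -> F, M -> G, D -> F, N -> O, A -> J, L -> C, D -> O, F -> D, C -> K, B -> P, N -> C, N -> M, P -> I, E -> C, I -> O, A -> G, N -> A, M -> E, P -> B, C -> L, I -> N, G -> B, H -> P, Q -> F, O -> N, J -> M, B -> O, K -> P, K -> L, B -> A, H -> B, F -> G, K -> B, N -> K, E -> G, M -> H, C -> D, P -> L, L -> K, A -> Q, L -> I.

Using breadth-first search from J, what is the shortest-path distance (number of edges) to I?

4

Level 0: J
Level 1: F, M
Level 2: D, E, G, H, N
Level 3: A, B, C, K, O, P
Level 4: I, L, Q
I first appears at level 4.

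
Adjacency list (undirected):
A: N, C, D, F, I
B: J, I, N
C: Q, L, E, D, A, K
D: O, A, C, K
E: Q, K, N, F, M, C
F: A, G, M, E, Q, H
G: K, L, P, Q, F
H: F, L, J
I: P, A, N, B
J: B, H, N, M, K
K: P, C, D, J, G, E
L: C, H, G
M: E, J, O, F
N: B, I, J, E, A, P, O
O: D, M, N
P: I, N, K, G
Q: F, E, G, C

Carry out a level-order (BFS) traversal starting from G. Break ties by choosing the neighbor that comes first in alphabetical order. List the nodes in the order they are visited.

G F K L P Q A E H M C D J I N O B

Visit G; enqueue F, K, L, P, Q → queue [F, K, L, P, Q]
Visit F; enqueue A, E, H, M → queue [K, L, P, Q, A, E, H, M]
Visit K; enqueue C, D, J → queue [L, P, Q, A, E, H, M, C, D, J]
Visit L → queue [P, Q, A, E, H, M, C, D, J]
Visit P; enqueue I, N → queue [Q, A, E, H, M, C, D, J, I, N]
Visit Q → queue [A, E, H, M, C, D, J, I, N]
Visit A → queue [E, H, M, C, D, J, I, N]
Visit E → queue [H, M, C, D, J, I, N]
Visit H → queue [M, C, D, J, I, N]
Visit M; enqueue O → queue [C, D, J, I, N, O]
Visit C → queue [D, J, I, N, O]
Visit D → queue [J, I, N, O]
Visit J; enqueue B → queue [I, N, O, B]
Visit I → queue [N, O, B]
Visit N → queue [O, B]
Visit O → queue [B]
Visit B → queue []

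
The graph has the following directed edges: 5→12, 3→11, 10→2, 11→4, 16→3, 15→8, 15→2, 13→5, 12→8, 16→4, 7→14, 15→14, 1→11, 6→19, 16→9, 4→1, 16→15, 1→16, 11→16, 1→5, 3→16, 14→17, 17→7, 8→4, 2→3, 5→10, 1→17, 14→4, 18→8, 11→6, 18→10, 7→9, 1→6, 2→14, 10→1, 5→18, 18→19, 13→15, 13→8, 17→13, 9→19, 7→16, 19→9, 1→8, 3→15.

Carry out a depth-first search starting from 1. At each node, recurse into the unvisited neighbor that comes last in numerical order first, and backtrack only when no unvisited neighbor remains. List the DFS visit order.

1 → 17 → 13 → 15 → 14 → 4 → 8 → 2 → 3 → 16 → 9 → 19 → 11 → 6 → 5 → 18 → 10 → 12 → 7

Visit 1
1 → 17
17 → 13
13 → 15
15 → 14
14 → 4
15 → 8
15 → 2
2 → 3
3 → 16
16 → 9
9 → 19
3 → 11
11 → 6
13 → 5
5 → 18
18 → 10
5 → 12
17 → 7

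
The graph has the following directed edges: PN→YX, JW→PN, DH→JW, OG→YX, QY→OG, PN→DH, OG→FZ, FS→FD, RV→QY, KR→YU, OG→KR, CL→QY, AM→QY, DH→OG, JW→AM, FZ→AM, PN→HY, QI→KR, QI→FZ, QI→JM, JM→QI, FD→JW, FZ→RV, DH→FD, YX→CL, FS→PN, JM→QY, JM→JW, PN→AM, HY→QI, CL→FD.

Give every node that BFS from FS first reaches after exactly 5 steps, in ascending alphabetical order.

Level 0: FS
Level 1: FD, PN
Level 2: AM, DH, HY, JW, YX
Level 3: CL, OG, QI, QY
Level 4: FZ, JM, KR
Level 5: RV, YU

RV, YU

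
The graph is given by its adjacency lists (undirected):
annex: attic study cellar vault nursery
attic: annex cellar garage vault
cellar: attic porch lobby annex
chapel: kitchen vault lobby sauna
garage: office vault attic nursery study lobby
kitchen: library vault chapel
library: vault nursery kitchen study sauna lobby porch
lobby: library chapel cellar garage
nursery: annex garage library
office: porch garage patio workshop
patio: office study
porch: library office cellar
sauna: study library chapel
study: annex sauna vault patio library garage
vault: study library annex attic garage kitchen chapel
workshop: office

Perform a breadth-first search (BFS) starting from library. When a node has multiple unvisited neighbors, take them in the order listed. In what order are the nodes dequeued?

library, vault, nursery, kitchen, study, sauna, lobby, porch, annex, attic, garage, chapel, patio, cellar, office, workshop

Visit library; enqueue vault, nursery, kitchen, study, sauna, lobby, porch → queue [vault, nursery, kitchen, study, sauna, lobby, porch]
Visit vault; enqueue annex, attic, garage, chapel → queue [nursery, kitchen, study, sauna, lobby, porch, annex, attic, garage, chapel]
Visit nursery → queue [kitchen, study, sauna, lobby, porch, annex, attic, garage, chapel]
Visit kitchen → queue [study, sauna, lobby, porch, annex, attic, garage, chapel]
Visit study; enqueue patio → queue [sauna, lobby, porch, annex, attic, garage, chapel, patio]
Visit sauna → queue [lobby, porch, annex, attic, garage, chapel, patio]
Visit lobby; enqueue cellar → queue [porch, annex, attic, garage, chapel, patio, cellar]
Visit porch; enqueue office → queue [annex, attic, garage, chapel, patio, cellar, office]
Visit annex → queue [attic, garage, chapel, patio, cellar, office]
Visit attic → queue [garage, chapel, patio, cellar, office]
Visit garage → queue [chapel, patio, cellar, office]
Visit chapel → queue [patio, cellar, office]
Visit patio → queue [cellar, office]
Visit cellar → queue [office]
Visit office; enqueue workshop → queue [workshop]
Visit workshop → queue []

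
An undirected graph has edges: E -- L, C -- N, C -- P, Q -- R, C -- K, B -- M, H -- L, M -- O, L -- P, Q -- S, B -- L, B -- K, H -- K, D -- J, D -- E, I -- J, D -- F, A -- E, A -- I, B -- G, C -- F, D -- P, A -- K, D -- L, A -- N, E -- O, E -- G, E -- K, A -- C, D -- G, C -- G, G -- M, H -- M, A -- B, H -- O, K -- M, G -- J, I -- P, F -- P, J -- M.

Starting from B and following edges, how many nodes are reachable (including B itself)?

BFS from B visits: B, M, L, K, G, A, O, J, H, P, E, D, C, N, I, F
Reachable nodes: 16 of 19 total.

16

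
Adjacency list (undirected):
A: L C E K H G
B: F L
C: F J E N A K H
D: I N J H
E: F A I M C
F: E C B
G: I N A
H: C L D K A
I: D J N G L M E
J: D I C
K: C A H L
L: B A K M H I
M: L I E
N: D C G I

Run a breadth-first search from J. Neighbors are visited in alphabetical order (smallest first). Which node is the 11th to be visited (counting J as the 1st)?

G

Visit J; enqueue C, D, I → queue [C, D, I]
Visit C; enqueue A, E, F, H, K, N → queue [D, I, A, E, F, H, K, N]
Visit D → queue [I, A, E, F, H, K, N]
Visit I; enqueue G, L, M → queue [A, E, F, H, K, N, G, L, M]
Visit A → queue [E, F, H, K, N, G, L, M]
Visit E → queue [F, H, K, N, G, L, M]
Visit F; enqueue B → queue [H, K, N, G, L, M, B]
Visit H → queue [K, N, G, L, M, B]
Visit K → queue [N, G, L, M, B]
Visit N → queue [G, L, M, B]
Visit G → queue [L, M, B]
Visit L → queue [M, B]
Visit M → queue [B]
Visit B → queue []

Visit order: J, C, D, I, A, E, F, H, K, N, G, L, M, B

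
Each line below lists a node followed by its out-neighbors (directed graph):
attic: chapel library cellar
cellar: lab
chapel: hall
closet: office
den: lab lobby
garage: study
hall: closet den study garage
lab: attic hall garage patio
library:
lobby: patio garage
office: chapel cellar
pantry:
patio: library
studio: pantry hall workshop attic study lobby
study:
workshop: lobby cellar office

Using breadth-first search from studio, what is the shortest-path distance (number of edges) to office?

2

Level 0: studio
Level 1: attic, hall, lobby, pantry, study, workshop
Level 2: cellar, chapel, closet, den, garage, library, office, patio
Level 3: lab
office first appears at level 2.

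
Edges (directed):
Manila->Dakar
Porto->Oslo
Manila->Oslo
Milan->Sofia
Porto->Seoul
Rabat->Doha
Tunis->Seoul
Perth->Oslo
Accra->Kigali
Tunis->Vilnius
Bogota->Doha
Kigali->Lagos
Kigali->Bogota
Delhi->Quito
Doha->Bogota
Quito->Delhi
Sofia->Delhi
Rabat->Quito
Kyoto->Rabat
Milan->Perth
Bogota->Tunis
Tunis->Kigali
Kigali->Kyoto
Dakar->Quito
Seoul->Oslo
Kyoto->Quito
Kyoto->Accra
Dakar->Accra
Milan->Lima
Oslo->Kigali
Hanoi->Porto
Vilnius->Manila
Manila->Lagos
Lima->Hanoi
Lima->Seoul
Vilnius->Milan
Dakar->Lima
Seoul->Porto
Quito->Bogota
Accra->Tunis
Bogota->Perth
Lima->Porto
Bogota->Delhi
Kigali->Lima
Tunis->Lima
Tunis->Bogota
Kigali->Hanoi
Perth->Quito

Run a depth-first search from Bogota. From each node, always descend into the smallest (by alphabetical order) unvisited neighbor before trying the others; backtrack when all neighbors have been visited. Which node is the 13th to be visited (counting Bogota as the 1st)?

Tunis

Visit Bogota
Bogota → Delhi
Delhi → Quito
Bogota → Doha
Bogota → Perth
Perth → Oslo
Oslo → Kigali
Kigali → Hanoi
Hanoi → Porto
Porto → Seoul
Kigali → Kyoto
Kyoto → Accra
Accra → Tunis
Tunis → Lima
Tunis → Vilnius
Vilnius → Manila
Manila → Dakar
Manila → Lagos
Vilnius → Milan
Milan → Sofia
Kyoto → Rabat

Visit order: Bogota, Delhi, Quito, Doha, Perth, Oslo, Kigali, Hanoi, Porto, Seoul, Kyoto, Accra, Tunis, Lima, Vilnius, Manila, Dakar, Lagos, Milan, Sofia, Rabat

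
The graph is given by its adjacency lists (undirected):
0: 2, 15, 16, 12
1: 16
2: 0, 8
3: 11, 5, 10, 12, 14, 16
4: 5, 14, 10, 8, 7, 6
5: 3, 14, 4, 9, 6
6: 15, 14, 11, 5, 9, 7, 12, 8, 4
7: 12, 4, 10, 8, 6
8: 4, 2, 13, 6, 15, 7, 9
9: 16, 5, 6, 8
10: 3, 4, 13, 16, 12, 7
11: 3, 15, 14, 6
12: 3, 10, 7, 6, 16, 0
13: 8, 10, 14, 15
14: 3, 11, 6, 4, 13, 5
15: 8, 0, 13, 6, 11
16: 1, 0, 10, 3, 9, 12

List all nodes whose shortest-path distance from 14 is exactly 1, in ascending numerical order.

3, 4, 5, 6, 11, 13

Level 0: 14
Level 1: 3, 4, 5, 6, 11, 13
Level 2: 7, 8, 9, 10, 12, 15, 16
Level 3: 0, 1, 2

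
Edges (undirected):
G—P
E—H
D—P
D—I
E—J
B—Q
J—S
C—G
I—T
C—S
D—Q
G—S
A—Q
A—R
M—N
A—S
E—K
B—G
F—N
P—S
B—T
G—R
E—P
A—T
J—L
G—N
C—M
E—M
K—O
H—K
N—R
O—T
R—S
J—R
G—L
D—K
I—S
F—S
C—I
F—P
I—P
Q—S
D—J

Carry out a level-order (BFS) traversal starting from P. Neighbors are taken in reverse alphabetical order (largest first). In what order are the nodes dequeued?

Visit P; enqueue S, I, G, F, E, D → queue [S, I, G, F, E, D]
Visit S; enqueue R, Q, J, C, A → queue [I, G, F, E, D, R, Q, J, C, A]
Visit I; enqueue T → queue [G, F, E, D, R, Q, J, C, A, T]
Visit G; enqueue N, L, B → queue [F, E, D, R, Q, J, C, A, T, N, L, B]
Visit F → queue [E, D, R, Q, J, C, A, T, N, L, B]
Visit E; enqueue M, K, H → queue [D, R, Q, J, C, A, T, N, L, B, M, K, H]
Visit D → queue [R, Q, J, C, A, T, N, L, B, M, K, H]
Visit R → queue [Q, J, C, A, T, N, L, B, M, K, H]
Visit Q → queue [J, C, A, T, N, L, B, M, K, H]
Visit J → queue [C, A, T, N, L, B, M, K, H]
Visit C → queue [A, T, N, L, B, M, K, H]
Visit A → queue [T, N, L, B, M, K, H]
Visit T; enqueue O → queue [N, L, B, M, K, H, O]
Visit N → queue [L, B, M, K, H, O]
Visit L → queue [B, M, K, H, O]
Visit B → queue [M, K, H, O]
Visit M → queue [K, H, O]
Visit K → queue [H, O]
Visit H → queue [O]
Visit O → queue []

P -> S -> I -> G -> F -> E -> D -> R -> Q -> J -> C -> A -> T -> N -> L -> B -> M -> K -> H -> O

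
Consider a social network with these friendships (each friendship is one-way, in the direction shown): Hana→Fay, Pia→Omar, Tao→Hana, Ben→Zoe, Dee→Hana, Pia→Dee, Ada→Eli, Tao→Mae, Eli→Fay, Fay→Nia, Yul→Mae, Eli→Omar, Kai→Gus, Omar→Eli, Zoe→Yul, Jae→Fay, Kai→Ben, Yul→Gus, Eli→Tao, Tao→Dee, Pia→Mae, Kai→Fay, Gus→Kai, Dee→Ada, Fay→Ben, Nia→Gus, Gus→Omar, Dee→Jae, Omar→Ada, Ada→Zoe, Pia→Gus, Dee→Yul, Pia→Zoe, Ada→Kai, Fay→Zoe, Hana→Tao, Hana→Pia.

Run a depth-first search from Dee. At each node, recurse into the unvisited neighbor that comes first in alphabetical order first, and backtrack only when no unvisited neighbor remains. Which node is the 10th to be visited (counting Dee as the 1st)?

Omar

Visit Dee
Dee → Ada
Ada → Eli
Eli → Fay
Fay → Ben
Ben → Zoe
Zoe → Yul
Yul → Gus
Gus → Kai
Gus → Omar
Yul → Mae
Fay → Nia
Eli → Tao
Tao → Hana
Hana → Pia
Dee → Jae

Visit order: Dee, Ada, Eli, Fay, Ben, Zoe, Yul, Gus, Kai, Omar, Mae, Nia, Tao, Hana, Pia, Jae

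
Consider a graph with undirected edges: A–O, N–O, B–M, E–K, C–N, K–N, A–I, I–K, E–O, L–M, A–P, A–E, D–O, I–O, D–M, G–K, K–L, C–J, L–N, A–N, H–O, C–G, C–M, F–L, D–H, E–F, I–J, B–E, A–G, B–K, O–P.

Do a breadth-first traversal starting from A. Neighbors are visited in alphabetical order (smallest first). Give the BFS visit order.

Visit A; enqueue E, G, I, N, O, P → queue [E, G, I, N, O, P]
Visit E; enqueue B, F, K → queue [G, I, N, O, P, B, F, K]
Visit G; enqueue C → queue [I, N, O, P, B, F, K, C]
Visit I; enqueue J → queue [N, O, P, B, F, K, C, J]
Visit N; enqueue L → queue [O, P, B, F, K, C, J, L]
Visit O; enqueue D, H → queue [P, B, F, K, C, J, L, D, H]
Visit P → queue [B, F, K, C, J, L, D, H]
Visit B; enqueue M → queue [F, K, C, J, L, D, H, M]
Visit F → queue [K, C, J, L, D, H, M]
Visit K → queue [C, J, L, D, H, M]
Visit C → queue [J, L, D, H, M]
Visit J → queue [L, D, H, M]
Visit L → queue [D, H, M]
Visit D → queue [H, M]
Visit H → queue [M]
Visit M → queue []

A → E → G → I → N → O → P → B → F → K → C → J → L → D → H → M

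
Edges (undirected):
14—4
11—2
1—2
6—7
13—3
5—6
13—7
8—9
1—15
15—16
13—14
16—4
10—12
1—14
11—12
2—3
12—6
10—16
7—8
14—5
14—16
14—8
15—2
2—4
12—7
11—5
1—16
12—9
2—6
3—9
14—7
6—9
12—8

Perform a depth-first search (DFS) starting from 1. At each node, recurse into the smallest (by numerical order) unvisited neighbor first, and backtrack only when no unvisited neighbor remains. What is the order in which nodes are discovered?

1 -> 2 -> 3 -> 9 -> 6 -> 5 -> 11 -> 12 -> 7 -> 8 -> 14 -> 4 -> 16 -> 10 -> 15 -> 13

Visit 1
1 → 2
2 → 3
3 → 9
9 → 6
6 → 5
5 → 11
11 → 12
12 → 7
7 → 8
8 → 14
14 → 4
4 → 16
16 → 10
16 → 15
14 → 13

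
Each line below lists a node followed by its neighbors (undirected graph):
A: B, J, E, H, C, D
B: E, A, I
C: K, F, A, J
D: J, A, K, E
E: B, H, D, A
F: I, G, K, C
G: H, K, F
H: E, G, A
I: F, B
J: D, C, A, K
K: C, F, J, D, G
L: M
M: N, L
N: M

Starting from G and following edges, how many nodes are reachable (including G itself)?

BFS from G visits: G, H, K, F, E, A, C, J, D, I, B
Reachable nodes: 11 of 14 total.

11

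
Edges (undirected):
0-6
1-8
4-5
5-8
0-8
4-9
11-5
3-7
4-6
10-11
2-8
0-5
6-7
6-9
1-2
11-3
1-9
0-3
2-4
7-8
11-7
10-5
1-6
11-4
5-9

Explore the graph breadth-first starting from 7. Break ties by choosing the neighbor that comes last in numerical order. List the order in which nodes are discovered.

7 -> 11 -> 8 -> 6 -> 3 -> 10 -> 5 -> 4 -> 2 -> 1 -> 0 -> 9

Visit 7; enqueue 11, 8, 6, 3 → queue [11, 8, 6, 3]
Visit 11; enqueue 10, 5, 4 → queue [8, 6, 3, 10, 5, 4]
Visit 8; enqueue 2, 1, 0 → queue [6, 3, 10, 5, 4, 2, 1, 0]
Visit 6; enqueue 9 → queue [3, 10, 5, 4, 2, 1, 0, 9]
Visit 3 → queue [10, 5, 4, 2, 1, 0, 9]
Visit 10 → queue [5, 4, 2, 1, 0, 9]
Visit 5 → queue [4, 2, 1, 0, 9]
Visit 4 → queue [2, 1, 0, 9]
Visit 2 → queue [1, 0, 9]
Visit 1 → queue [0, 9]
Visit 0 → queue [9]
Visit 9 → queue []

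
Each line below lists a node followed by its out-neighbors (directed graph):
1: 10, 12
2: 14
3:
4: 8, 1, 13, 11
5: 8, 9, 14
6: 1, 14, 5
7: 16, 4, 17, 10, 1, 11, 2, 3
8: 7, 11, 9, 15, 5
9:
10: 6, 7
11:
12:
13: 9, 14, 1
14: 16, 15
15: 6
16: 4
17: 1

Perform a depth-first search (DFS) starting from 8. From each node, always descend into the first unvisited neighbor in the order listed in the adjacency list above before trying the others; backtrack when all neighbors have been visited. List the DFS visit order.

8 -> 7 -> 16 -> 4 -> 1 -> 10 -> 6 -> 14 -> 15 -> 5 -> 9 -> 12 -> 13 -> 11 -> 17 -> 2 -> 3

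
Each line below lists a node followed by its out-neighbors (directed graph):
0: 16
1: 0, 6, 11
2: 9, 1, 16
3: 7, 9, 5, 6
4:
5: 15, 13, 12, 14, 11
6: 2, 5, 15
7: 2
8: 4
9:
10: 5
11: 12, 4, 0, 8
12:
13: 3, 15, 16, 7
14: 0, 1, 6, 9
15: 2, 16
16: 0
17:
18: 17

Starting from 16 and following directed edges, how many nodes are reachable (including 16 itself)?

2

BFS from 16 visits: 16, 0
Reachable nodes: 2 of 19 total.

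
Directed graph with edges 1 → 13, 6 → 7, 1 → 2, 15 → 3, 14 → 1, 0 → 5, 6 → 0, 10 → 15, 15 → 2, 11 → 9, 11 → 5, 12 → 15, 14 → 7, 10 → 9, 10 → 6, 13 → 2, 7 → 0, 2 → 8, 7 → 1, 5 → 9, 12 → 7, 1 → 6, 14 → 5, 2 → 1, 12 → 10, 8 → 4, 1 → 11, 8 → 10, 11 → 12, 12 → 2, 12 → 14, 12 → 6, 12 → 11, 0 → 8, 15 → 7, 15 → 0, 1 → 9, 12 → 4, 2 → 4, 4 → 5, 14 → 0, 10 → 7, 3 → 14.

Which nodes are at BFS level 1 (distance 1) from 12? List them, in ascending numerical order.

Level 0: 12
Level 1: 2, 4, 6, 7, 10, 11, 14, 15
Level 2: 0, 1, 3, 5, 8, 9
Level 3: 13

2, 4, 6, 7, 10, 11, 14, 15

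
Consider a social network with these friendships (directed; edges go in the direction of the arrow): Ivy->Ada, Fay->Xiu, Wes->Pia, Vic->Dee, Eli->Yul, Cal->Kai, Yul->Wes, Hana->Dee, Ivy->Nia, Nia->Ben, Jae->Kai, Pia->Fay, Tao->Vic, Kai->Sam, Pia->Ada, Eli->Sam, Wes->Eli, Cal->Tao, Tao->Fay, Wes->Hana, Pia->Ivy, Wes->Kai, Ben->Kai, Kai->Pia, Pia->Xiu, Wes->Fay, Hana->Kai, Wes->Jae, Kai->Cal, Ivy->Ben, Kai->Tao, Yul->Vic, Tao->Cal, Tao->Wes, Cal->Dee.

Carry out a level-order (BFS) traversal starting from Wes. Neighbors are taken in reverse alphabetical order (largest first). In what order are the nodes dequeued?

Visit Wes; enqueue Pia, Kai, Jae, Hana, Fay, Eli → queue [Pia, Kai, Jae, Hana, Fay, Eli]
Visit Pia; enqueue Xiu, Ivy, Ada → queue [Kai, Jae, Hana, Fay, Eli, Xiu, Ivy, Ada]
Visit Kai; enqueue Tao, Sam, Cal → queue [Jae, Hana, Fay, Eli, Xiu, Ivy, Ada, Tao, Sam, Cal]
Visit Jae → queue [Hana, Fay, Eli, Xiu, Ivy, Ada, Tao, Sam, Cal]
Visit Hana; enqueue Dee → queue [Fay, Eli, Xiu, Ivy, Ada, Tao, Sam, Cal, Dee]
Visit Fay → queue [Eli, Xiu, Ivy, Ada, Tao, Sam, Cal, Dee]
Visit Eli; enqueue Yul → queue [Xiu, Ivy, Ada, Tao, Sam, Cal, Dee, Yul]
Visit Xiu → queue [Ivy, Ada, Tao, Sam, Cal, Dee, Yul]
Visit Ivy; enqueue Nia, Ben → queue [Ada, Tao, Sam, Cal, Dee, Yul, Nia, Ben]
Visit Ada → queue [Tao, Sam, Cal, Dee, Yul, Nia, Ben]
Visit Tao; enqueue Vic → queue [Sam, Cal, Dee, Yul, Nia, Ben, Vic]
Visit Sam → queue [Cal, Dee, Yul, Nia, Ben, Vic]
Visit Cal → queue [Dee, Yul, Nia, Ben, Vic]
Visit Dee → queue [Yul, Nia, Ben, Vic]
Visit Yul → queue [Nia, Ben, Vic]
Visit Nia → queue [Ben, Vic]
Visit Ben → queue [Vic]
Visit Vic → queue []

Wes Pia Kai Jae Hana Fay Eli Xiu Ivy Ada Tao Sam Cal Dee Yul Nia Ben Vic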